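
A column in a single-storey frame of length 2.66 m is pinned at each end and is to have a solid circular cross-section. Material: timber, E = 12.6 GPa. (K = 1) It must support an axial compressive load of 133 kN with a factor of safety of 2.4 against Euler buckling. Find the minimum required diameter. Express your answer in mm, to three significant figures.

d ≈ 139 mm

Required P_cr = n·P = 2.4 × 133 = 319.2 kN
L_e = K·L = 1 × 2.66 = 2.660 m
Required I = P_cr·L_e²/(π²E) = 3.192×10^5 × 2.660² / (π² × 1.26×10^10) = 1.816×10^-5 m⁴
I_req = 1.816×10^7 mm⁴
Solid circle: I = πd⁴/64  ⇒  d = (64I/π)^(1/4) = (64×1.816×10^7/π)^(1/4) = 139 mm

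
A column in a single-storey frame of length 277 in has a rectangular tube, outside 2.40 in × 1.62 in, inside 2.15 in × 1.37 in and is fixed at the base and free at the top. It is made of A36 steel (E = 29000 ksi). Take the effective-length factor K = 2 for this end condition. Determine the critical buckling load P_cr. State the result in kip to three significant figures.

P_cr ≈ 0.363 kip

Weak-axis I_min = (h_o·b_o³ − h_i·b_i³)/12 with b_o = 1.62, b_i = 1.370 in (shorter outer/inner sides).
I_min = (2.40×1.62³ − 2.150×1.370³)/12 = 0.3896 in⁴
Effective length L_e = K·L = 2 × 277 = 554.0 in
P_cr = π²EI / L_e² = π² × 29000×10³ × 0.3896 / 554.0² = 363.3 lb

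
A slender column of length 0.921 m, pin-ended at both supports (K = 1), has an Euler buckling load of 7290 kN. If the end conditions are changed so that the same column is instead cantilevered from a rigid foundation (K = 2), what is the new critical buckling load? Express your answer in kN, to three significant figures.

P_cr ∝ 1/K², so P_cr,new = P_cr,old × (K_old/K_new)² = 7290 × (1/2)²
= 7290 × 0.2500 = 1820 kN

P_cr ≈ 1820 kN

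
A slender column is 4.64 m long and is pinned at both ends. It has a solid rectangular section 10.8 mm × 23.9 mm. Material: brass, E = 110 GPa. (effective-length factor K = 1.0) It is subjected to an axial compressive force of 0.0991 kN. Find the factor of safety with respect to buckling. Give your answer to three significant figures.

n ≈ 1.28

Buckling occurs about the weak axis: I_min = h·b³/12 with b = 10.8 mm (the shorter side).
I_min = 23.9×10.8³/12 = 2.509×10^3 mm⁴
I = 2.509×10^3 mm⁴ = 2.509×10^-9 m⁴
Effective length L_e = K·L = 1 × 4.64 = 4.640 m
P_cr = π²EI / L_e² = π² × 110×10⁹ × 2.509×10^-9 / 4.640² = 126.5 N
Factor of safety n = P_cr / P = 0.12652 / 0.0991 = 1.28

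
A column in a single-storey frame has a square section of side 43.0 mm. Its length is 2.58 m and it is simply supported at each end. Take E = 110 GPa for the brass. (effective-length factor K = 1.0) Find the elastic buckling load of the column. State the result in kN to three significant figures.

I = a⁴/12 = 43.0⁴/12 = 2.849×10^5 mm⁴
I = 2.849×10^5 mm⁴ = 2.849×10^-7 m⁴
Effective length L_e = K·L = 1 × 2.58 = 2.580 m
P_cr = π²EI / L_e² = π² × 110×10⁹ × 2.849×10^-7 / 2.580² = 4.647×10^4 N

P_cr ≈ 46.5 kN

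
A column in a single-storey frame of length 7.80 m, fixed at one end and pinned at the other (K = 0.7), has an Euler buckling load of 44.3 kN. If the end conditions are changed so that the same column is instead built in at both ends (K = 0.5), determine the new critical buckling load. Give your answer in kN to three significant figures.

P_cr ∝ 1/K², so P_cr,new = P_cr,old × (K_old/K_new)² = 44.3 × (0.7/0.5)²
= 44.3 × 1.960 = 86.8 kN

P_cr ≈ 86.8 kN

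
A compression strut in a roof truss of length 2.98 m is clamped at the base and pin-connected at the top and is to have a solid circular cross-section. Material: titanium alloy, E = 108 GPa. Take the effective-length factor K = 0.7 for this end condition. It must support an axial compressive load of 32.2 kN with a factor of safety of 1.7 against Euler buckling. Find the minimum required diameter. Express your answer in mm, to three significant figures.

d ≈ 46.2 mm

Required P_cr = n·P = 1.7 × 32.2 = 54.74 kN
L_e = K·L = 0.7 × 2.98 = 2.086 m
Required I = P_cr·L_e²/(π²E) = 5.474×10^4 × 2.086² / (π² × 1.08×10^11) = 2.235×10^-7 m⁴
I_req = 2.235×10^5 mm⁴
Solid circle: I = πd⁴/64  ⇒  d = (64I/π)^(1/4) = (64×2.235×10^5/π)^(1/4) = 46.2 mm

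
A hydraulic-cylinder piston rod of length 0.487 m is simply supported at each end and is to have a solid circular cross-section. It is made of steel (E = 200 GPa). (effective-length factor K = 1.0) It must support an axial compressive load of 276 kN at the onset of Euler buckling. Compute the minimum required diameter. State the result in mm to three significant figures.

d ≈ 28.7 mm

L_e = K·L = 1 × 0.487 = 0.4870 m
Required I = P_cr·L_e²/(π²E) = 2.760×10^5 × 0.4870² / (π² × 2.00×10^11) = 3.316×10^-8 m⁴
I_req = 3.316×10^4 mm⁴
Solid circle: I = πd⁴/64  ⇒  d = (64I/π)^(1/4) = (64×3.316×10^4/π)^(1/4) = 28.7 mm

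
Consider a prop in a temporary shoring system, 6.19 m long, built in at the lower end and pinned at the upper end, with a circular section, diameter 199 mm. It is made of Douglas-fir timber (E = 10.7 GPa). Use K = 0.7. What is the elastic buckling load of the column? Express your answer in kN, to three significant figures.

P_cr ≈ 433 kN

I = πd⁴/64 = π×199⁴/64 = 7.698×10^7 mm⁴
I = 7.698×10^7 mm⁴ = 7.698×10^-5 m⁴
Effective length L_e = K·L = 0.7 × 6.19 = 4.333 m
P_cr = π²EI / L_e² = π² × 10.7×10⁹ × 7.698×10^-5 / 4.333² = 4.330×10^5 N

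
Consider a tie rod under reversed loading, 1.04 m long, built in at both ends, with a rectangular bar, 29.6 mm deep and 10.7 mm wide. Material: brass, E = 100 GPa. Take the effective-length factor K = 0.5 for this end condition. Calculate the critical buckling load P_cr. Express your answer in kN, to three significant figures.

P_cr ≈ 11.0 kN

Buckling occurs about the weak axis: I_min = h·b³/12 with b = 10.7 mm (the shorter side).
I_min = 29.6×10.7³/12 = 3.022×10^3 mm⁴
I = 3.022×10^3 mm⁴ = 3.022×10^-9 m⁴
Effective length L_e = K·L = 0.5 × 1.04 = 0.5200 m
P_cr = π²EI / L_e² = π² × 100×10⁹ × 3.022×10^-9 / 0.5200² = 1.103×10^4 N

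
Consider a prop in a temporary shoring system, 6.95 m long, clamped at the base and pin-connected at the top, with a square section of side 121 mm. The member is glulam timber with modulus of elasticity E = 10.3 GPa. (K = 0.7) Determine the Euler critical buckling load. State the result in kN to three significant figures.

I = a⁴/12 = 121⁴/12 = 1.786×10^7 mm⁴
I = 1.786×10^7 mm⁴ = 1.786×10^-5 m⁴
Effective length L_e = K·L = 0.7 × 6.95 = 4.865 m
P_cr = π²EI / L_e² = π² × 10.3×10⁹ × 1.786×10^-5 / 4.865² = 7.672×10^4 N

P_cr ≈ 76.7 kN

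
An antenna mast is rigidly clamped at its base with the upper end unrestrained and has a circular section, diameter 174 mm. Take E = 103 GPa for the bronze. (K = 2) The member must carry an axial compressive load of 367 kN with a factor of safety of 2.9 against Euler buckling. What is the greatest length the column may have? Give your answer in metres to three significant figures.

L_max ≈ 3.28 m

I = πd⁴/64 = π×174⁴/64 = 4.500×10^7 mm⁴
I = 4.500×10^-5 m⁴
Required critical load P_cr = n·P = 2.9 × 367 = 1064 kN = 1.064×10^6 N
From P_cr = π²EI/(K·L)²:  L = (1/K)·√(π²EI/P_cr) = (1/2)·√(π²×1.03×10^11×4.500×10^-5/1.064×10^6)
L = 3.28 m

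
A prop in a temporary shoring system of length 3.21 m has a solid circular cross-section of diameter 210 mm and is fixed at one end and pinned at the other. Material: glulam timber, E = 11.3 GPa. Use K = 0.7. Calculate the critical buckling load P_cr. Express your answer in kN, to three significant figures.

P_cr ≈ 2110 kN

I = πd⁴/64 = π×210⁴/64 = 9.547×10^7 mm⁴
I = 9.547×10^7 mm⁴ = 9.547×10^-5 m⁴
Effective length L_e = K·L = 0.7 × 3.21 = 2.247 m
P_cr = π²EI / L_e² = π² × 11.3×10⁹ × 9.547×10^-5 / 2.247² = 2.109×10^6 N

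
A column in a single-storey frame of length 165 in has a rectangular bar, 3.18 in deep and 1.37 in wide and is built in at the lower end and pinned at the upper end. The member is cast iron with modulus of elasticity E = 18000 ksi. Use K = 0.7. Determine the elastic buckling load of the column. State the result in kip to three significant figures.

P_cr ≈ 9.07 kip

Buckling occurs about the weak axis: I_min = h·b³/12 with b = 1.37 in (the shorter side).
I_min = 3.18×1.37³/12 = 0.6814 in⁴
Effective length L_e = K·L = 0.7 × 165 = 115.5 in
P_cr = π²EI / L_e² = π² × 18000×10³ × 0.6814 / 115.5² = 9.074×10^3 lb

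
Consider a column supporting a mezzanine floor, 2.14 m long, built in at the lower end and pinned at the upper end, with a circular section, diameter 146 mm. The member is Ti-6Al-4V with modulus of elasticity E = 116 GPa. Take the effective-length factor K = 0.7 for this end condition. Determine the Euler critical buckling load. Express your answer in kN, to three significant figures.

I = πd⁴/64 = π×146⁴/64 = 2.230×10^7 mm⁴
I = 2.230×10^7 mm⁴ = 2.230×10^-5 m⁴
Effective length L_e = K·L = 0.7 × 2.14 = 1.498 m
P_cr = π²EI / L_e² = π² × 116×10⁹ × 2.230×10^-5 / 1.498² = 1.138×10^7 N

P_cr ≈ 11400 kN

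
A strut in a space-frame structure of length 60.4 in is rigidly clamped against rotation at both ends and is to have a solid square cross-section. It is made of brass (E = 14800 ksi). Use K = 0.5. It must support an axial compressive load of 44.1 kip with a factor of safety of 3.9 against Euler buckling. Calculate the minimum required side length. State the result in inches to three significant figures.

Required P_cr = n·P = 3.9 × 44.1 = 172.0 kip
L_e = K·L = 0.5 × 60.4 = 30.20 in
Required I = P_cr·L_e²/(π²E) = 1.720×10^5 × 30.20² / (π² × 1.48×10^7) = 1.074 in⁴
Solid square: I = a⁴/12  ⇒  a = (12I)^(1/4) = (12×1.074)^(1/4) = 1.89 in

a ≈ 1.89 in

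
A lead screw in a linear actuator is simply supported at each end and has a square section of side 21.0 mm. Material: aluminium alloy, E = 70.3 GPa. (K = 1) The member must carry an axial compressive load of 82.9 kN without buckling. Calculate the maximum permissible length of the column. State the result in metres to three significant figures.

I = a⁴/12 = 21.0⁴/12 = 1.621×10^4 mm⁴
I = 1.621×10^-8 m⁴
At the buckling limit P_cr = P = 8.290×10^4 N
From P_cr = π²EI/(K·L)²:  L = (1/K)·√(π²EI/P_cr) = (1/1)·√(π²×7.03×10^10×1.621×10^-8/8.290×10^4)
L = 0.368 m

L_max ≈ 0.368 m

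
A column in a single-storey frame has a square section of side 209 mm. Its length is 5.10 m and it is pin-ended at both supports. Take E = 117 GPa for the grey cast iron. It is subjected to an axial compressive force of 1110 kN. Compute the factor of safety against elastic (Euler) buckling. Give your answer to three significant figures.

n ≈ 6.36

I = a⁴/12 = 209⁴/12 = 1.590×10^8 mm⁴
I = 1.590×10^8 mm⁴ = 1.590×10^-4 m⁴
Effective length L_e = K·L = 1 × 5.10 = 5.100 m
P_cr = π²EI / L_e² = π² × 117×10⁹ × 1.590×10^-4 / 5.100² = 7.059×10^6 N
Factor of safety n = P_cr / P = 7059.1 / 1110 = 6.36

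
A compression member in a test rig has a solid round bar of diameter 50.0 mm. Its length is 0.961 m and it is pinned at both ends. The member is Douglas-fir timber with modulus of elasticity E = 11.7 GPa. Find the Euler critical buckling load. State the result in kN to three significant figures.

I = πd⁴/64 = π×50.0⁴/64 = 3.068×10^5 mm⁴
I = 3.068×10^5 mm⁴ = 3.068×10^-7 m⁴
Effective length L_e = K·L = 1 × 0.961 = 0.9610 m
P_cr = π²EI / L_e² = π² × 11.7×10⁹ × 3.068×10^-7 / 0.9610² = 3.836×10^4 N

P_cr ≈ 38.4 kN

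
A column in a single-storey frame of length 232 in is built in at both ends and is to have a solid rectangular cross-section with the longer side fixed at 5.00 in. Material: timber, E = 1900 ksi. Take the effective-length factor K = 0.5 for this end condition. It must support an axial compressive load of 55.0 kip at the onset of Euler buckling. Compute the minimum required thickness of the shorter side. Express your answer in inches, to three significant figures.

b ≈ 4.56 in

L_e = K·L = 0.5 × 232 = 116.0 in
Required I = P_cr·L_e²/(π²E) = 5.500×10^4 × 116.0² / (π² × 1.90×10^6) = 39.47 in⁴
Rectangle, weak axis: I_min = h·b³/12 with h = 5.00 in fixed  ⇒  b = (12I/h)^(1/3) = 4.56 in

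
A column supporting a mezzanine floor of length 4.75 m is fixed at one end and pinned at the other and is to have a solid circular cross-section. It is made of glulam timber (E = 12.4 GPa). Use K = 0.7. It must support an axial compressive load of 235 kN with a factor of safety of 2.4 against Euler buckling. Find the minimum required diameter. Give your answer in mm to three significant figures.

Required P_cr = n·P = 2.4 × 235 = 564.0 kN
L_e = K·L = 0.7 × 4.75 = 3.325 m
Required I = P_cr·L_e²/(π²E) = 5.640×10^5 × 3.325² / (π² × 1.24×10^10) = 5.095×10^-5 m⁴
I_req = 5.095×10^7 mm⁴
Solid circle: I = πd⁴/64  ⇒  d = (64I/π)^(1/4) = (64×5.095×10^7/π)^(1/4) = 179 mm

d ≈ 179 mm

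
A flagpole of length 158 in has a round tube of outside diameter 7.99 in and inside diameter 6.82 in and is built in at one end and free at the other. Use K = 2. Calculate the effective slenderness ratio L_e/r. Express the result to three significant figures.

d_o = 7.99 in, d_i = 6.82 in
I = π(d_o⁴ − d_i⁴)/64 = π(7.99⁴ − 6.820⁴)/64 = 93.86 in⁴
A = 13.61 in²;  r_min = √(I/A) = √(93.86/13.61) = 2.626 in
L_e = K·L = 2 × 158 = 316.0 in
λ = L_e / r_min = 316.00 / 2.626 = 120

λ ≈ 120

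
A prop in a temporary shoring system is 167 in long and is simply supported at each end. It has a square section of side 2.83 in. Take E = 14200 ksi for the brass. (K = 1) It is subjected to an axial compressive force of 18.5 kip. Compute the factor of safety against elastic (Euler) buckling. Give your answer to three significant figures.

I = a⁴/12 = 2.83⁴/12 = 5.345 in⁴
Effective length L_e = K·L = 1 × 167 = 167.0 in
P_cr = π²EI / L_e² = π² × 14200×10³ × 5.345 / 167.0² = 2.686×10^4 lb
Factor of safety n = P_cr / P = 26.861 / 18.5 = 1.45

n ≈ 1.45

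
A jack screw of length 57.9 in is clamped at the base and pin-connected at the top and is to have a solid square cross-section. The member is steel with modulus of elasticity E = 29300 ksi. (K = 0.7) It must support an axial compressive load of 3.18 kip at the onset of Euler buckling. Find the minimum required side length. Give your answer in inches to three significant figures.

L_e = K·L = 0.7 × 57.9 = 40.53 in
Required I = P_cr·L_e²/(π²E) = 3.180×10^3 × 40.53² / (π² × 2.93×10^7) = 1.806×10^-2 in⁴
Solid square: I = a⁴/12  ⇒  a = (12I)^(1/4) = (12×1.806×10^-2)^(1/4) = 0.682 in

a ≈ 0.682 in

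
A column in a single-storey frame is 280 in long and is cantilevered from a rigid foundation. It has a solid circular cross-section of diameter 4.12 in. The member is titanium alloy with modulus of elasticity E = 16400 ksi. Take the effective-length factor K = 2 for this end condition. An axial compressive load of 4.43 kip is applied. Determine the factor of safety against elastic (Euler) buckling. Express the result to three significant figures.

n ≈ 1.65

I = πd⁴/64 = π×4.12⁴/64 = 14.14 in⁴
Effective length L_e = K·L = 2 × 280 = 560.0 in
P_cr = π²EI / L_e² = π² × 16400×10³ × 14.14 / 560.0² = 7.300×10^3 lb
Factor of safety n = P_cr / P = 7.3001 / 4.43 = 1.65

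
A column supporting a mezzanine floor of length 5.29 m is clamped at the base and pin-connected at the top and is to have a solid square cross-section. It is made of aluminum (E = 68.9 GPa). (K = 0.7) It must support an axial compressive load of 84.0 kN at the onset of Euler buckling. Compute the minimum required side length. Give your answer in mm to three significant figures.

a ≈ 67.1 mm

L_e = K·L = 0.7 × 5.29 = 3.703 m
Required I = P_cr·L_e²/(π²E) = 8.400×10^4 × 3.703² / (π² × 6.89×10^10) = 1.694×10^-6 m⁴
I_req = 1.694×10^6 mm⁴
Solid square: I = a⁴/12  ⇒  a = (12I)^(1/4) = (12×1.694×10^6)^(1/4) = 67.1 mm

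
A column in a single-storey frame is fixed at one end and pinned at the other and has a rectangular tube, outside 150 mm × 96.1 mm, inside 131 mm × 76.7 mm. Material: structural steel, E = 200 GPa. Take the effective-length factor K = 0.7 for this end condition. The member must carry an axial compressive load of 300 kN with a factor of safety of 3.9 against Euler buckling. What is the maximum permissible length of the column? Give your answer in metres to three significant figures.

L_max ≈ 4.61 m

Weak-axis I_min = (h_o·b_o³ − h_i·b_i³)/12 with b_o = 96.1, b_i = 76.70 mm (shorter outer/inner sides).
I_min = (150×96.1³ − 131.0×76.70³)/12 = 6.168×10^6 mm⁴
I = 6.168×10^-6 m⁴
Required critical load P_cr = n·P = 3.9 × 300 = 1170 kN = 1.170×10^6 N
From P_cr = π²EI/(K·L)²:  L = (1/K)·√(π²EI/P_cr) = (1/0.7)·√(π²×2.00×10^11×6.168×10^-6/1.170×10^6)
L = 4.61 m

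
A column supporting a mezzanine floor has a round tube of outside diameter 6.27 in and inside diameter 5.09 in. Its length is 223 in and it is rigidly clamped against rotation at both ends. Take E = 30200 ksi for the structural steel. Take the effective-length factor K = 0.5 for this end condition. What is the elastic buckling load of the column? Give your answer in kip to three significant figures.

d_o = 6.27 in, d_i = 5.09 in
I = π(d_o⁴ − d_i⁴)/64 = π(6.27⁴ − 5.090⁴)/64 = 42.92 in⁴
Effective length L_e = K·L = 0.5 × 223 = 111.5 in
P_cr = π²EI / L_e² = π² × 30200×10³ × 42.92 / 111.5² = 1.029×10^6 lb

P_cr ≈ 1030 kip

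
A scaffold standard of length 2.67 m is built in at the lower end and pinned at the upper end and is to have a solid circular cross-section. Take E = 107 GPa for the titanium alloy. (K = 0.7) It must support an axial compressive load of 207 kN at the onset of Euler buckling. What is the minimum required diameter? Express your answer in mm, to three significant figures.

L_e = K·L = 0.7 × 2.67 = 1.869 m
Required I = P_cr·L_e²/(π²E) = 2.070×10^5 × 1.869² / (π² × 1.07×10^11) = 6.847×10^-7 m⁴
I_req = 6.847×10^5 mm⁴
Solid circle: I = πd⁴/64  ⇒  d = (64I/π)^(1/4) = (64×6.847×10^5/π)^(1/4) = 61.1 mm

d ≈ 61.1 mm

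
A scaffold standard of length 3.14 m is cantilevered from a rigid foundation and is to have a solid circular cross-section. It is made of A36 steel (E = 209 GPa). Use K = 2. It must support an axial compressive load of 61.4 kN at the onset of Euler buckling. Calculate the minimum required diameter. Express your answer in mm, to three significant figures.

L_e = K·L = 2 × 3.14 = 6.280 m
Required I = P_cr·L_e²/(π²E) = 6.140×10^4 × 6.280² / (π² × 2.09×10^11) = 1.174×10^-6 m⁴
I_req = 1.174×10^6 mm⁴
Solid circle: I = πd⁴/64  ⇒  d = (64I/π)^(1/4) = (64×1.174×10^6/π)^(1/4) = 69.9 mm

d ≈ 69.9 mm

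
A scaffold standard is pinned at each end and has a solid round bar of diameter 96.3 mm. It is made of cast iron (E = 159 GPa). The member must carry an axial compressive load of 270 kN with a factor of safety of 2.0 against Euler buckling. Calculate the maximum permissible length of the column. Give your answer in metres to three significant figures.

L_max ≈ 3.50 m

I = πd⁴/64 = π×96.3⁴/64 = 4.222×10^6 mm⁴
I = 4.222×10^-6 m⁴
Required critical load P_cr = n·P = 2.0 × 270 = 540.0 kN = 5.400×10^5 N
From P_cr = π²EI/(K·L)²:  L = (1/K)·√(π²EI/P_cr) = (1/1)·√(π²×1.59×10^11×4.222×10^-6/5.400×10^5)
L = 3.50 m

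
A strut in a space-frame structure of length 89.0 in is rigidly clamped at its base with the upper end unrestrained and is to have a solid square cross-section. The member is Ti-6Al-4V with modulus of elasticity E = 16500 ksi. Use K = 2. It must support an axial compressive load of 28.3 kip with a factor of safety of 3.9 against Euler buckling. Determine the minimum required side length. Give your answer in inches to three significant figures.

a ≈ 4.01 in

Required P_cr = n·P = 3.9 × 28.3 = 110.4 kip
L_e = K·L = 2 × 89.0 = 178.0 in
Required I = P_cr·L_e²/(π²E) = 1.104×10^5 × 178.0² / (π² × 1.65×10^7) = 21.47 in⁴
Solid square: I = a⁴/12  ⇒  a = (12I)^(1/4) = (12×21.47)^(1/4) = 4.01 in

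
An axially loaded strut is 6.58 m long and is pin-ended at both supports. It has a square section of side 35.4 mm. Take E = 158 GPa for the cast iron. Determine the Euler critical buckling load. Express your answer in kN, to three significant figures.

I = a⁴/12 = 35.4⁴/12 = 1.309×10^5 mm⁴
I = 1.309×10^5 mm⁴ = 1.309×10^-7 m⁴
Effective length L_e = K·L = 1 × 6.58 = 6.580 m
P_cr = π²EI / L_e² = π² × 158×10⁹ × 1.309×10^-7 / 6.580² = 4.713×10^3 N

P_cr ≈ 4.71 kN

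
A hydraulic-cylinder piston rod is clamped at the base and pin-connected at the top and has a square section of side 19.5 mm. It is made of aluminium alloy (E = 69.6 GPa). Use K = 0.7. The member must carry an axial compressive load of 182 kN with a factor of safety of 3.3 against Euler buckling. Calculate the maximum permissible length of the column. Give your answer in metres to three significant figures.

L_max ≈ 0.168 m

I = a⁴/12 = 19.5⁴/12 = 1.205×10^4 mm⁴
I = 1.205×10^-8 m⁴
Required critical load P_cr = n·P = 3.3 × 182 = 600.6 kN = 6.006×10^5 N
From P_cr = π²EI/(K·L)²:  L = (1/K)·√(π²EI/P_cr) = (1/0.7)·√(π²×6.96×10^10×1.205×10^-8/6.006×10^5)
L = 0.168 m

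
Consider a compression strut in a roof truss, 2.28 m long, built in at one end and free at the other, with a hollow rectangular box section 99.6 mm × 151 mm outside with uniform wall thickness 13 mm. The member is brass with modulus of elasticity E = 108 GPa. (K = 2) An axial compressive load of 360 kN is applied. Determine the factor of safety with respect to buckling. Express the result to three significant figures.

n ≈ 1.18

Inner dimensions: h_i = 151 − 2×13 = 125.0 mm, b_i = 99.6 − 2×13 = 73.60 mm
Weak-axis I_min = (h_o·b_o³ − h_i·b_i³)/12 with b_o = 99.6, b_i = 73.60 mm (shorter outer/inner sides).
I_min = (151×99.6³ − 125.0×73.60³)/12 = 8.280×10^6 mm⁴
I = 8.280×10^6 mm⁴ = 8.280×10^-6 m⁴
Effective length L_e = K·L = 2 × 2.28 = 4.560 m
P_cr = π²EI / L_e² = π² × 108×10⁹ × 8.280×10^-6 / 4.560² = 4.244×10^5 N
Factor of safety n = P_cr / P = 424.44 / 360 = 1.18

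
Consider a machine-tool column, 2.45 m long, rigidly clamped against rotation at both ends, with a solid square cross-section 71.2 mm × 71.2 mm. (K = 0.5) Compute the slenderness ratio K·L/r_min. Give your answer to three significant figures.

For a square r = a/√12 = 71.2/√12 = 20.55 mm
L_e = K·L = 0.5 × 2.45 m = 1.225 m = 1225.0 mm
λ = L_e / r_min = 1225.0 / 20.55 = 59.6

λ ≈ 59.6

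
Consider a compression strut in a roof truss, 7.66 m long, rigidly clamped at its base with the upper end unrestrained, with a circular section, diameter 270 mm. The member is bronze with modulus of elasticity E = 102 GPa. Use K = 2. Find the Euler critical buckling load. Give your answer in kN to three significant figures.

P_cr ≈ 1120 kN

I = πd⁴/64 = π×270⁴/64 = 2.609×10^8 mm⁴
I = 2.609×10^8 mm⁴ = 2.609×10^-4 m⁴
Effective length L_e = K·L = 2 × 7.66 = 15.32 m
P_cr = π²EI / L_e² = π² × 102×10⁹ × 2.609×10^-4 / 15.32² = 1.119×10^6 N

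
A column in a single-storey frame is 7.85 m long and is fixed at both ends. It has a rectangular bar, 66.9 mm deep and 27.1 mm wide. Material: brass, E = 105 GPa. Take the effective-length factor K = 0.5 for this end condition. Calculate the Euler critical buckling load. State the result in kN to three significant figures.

P_cr ≈ 7.46 kN

Buckling occurs about the weak axis: I_min = h·b³/12 with b = 27.1 mm (the shorter side).
I_min = 66.9×27.1³/12 = 1.110×10^5 mm⁴
I = 1.110×10^5 mm⁴ = 1.110×10^-7 m⁴
Effective length L_e = K·L = 0.5 × 7.85 = 3.925 m
P_cr = π²EI / L_e² = π² × 105×10⁹ × 1.110×10^-7 / 3.925² = 7.464×10^3 N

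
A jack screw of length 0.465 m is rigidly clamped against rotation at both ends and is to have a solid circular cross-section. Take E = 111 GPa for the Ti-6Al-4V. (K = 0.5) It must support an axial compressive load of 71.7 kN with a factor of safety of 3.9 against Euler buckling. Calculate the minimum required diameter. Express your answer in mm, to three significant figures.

Required P_cr = n·P = 3.9 × 71.7 = 279.6 kN
L_e = K·L = 0.5 × 0.465 = 0.2325 m
Required I = P_cr·L_e²/(π²E) = 2.796×10^5 × 0.2325² / (π² × 1.11×10^11) = 1.380×10^-8 m⁴
I_req = 1.380×10^4 mm⁴
Solid circle: I = πd⁴/64  ⇒  d = (64I/π)^(1/4) = (64×1.380×10^4/π)^(1/4) = 23.0 mm

d ≈ 23.0 mm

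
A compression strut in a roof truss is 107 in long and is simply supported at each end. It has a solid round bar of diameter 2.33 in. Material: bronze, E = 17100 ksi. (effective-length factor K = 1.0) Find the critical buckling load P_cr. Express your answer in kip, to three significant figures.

I = πd⁴/64 = π×2.33⁴/64 = 1.447 in⁴
Effective length L_e = K·L = 1 × 107 = 107.0 in
P_cr = π²EI / L_e² = π² × 17100×10³ × 1.447 / 107.0² = 2.133×10^4 lb

P_cr ≈ 21.3 kip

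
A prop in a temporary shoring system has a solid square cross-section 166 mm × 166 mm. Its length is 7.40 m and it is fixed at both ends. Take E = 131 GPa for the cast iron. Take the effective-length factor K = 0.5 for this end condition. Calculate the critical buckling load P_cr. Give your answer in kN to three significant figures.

I = a⁴/12 = 166⁴/12 = 6.328×10^7 mm⁴
I = 6.328×10^7 mm⁴ = 6.328×10^-5 m⁴
Effective length L_e = K·L = 0.5 × 7.40 = 3.700 m
P_cr = π²EI / L_e² = π² × 131×10⁹ × 6.328×10^-5 / 3.700² = 5.976×10^6 N

P_cr ≈ 5980 kN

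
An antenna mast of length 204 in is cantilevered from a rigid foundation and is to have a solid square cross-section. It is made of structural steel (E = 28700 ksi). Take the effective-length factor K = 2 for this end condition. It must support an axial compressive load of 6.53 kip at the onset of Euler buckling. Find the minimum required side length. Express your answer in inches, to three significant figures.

a ≈ 2.61 in

L_e = K·L = 2 × 204 = 408.0 in
Required I = P_cr·L_e²/(π²E) = 6.530×10^3 × 408.0² / (π² × 2.87×10^7) = 3.838 in⁴
Solid square: I = a⁴/12  ⇒  a = (12I)^(1/4) = (12×3.838)^(1/4) = 2.61 in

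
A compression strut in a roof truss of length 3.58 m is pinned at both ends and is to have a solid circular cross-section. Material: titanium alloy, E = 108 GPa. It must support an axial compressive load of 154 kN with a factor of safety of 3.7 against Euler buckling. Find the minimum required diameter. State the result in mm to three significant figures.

d ≈ 109 mm

Required P_cr = n·P = 3.7 × 154 = 569.8 kN
L_e = K·L = 1 × 3.58 = 3.580 m
Required I = P_cr·L_e²/(π²E) = 5.698×10^5 × 3.580² / (π² × 1.08×10^11) = 6.851×10^-6 m⁴
I_req = 6.851×10^6 mm⁴
Solid circle: I = πd⁴/64  ⇒  d = (64I/π)^(1/4) = (64×6.851×10^6/π)^(1/4) = 109 mm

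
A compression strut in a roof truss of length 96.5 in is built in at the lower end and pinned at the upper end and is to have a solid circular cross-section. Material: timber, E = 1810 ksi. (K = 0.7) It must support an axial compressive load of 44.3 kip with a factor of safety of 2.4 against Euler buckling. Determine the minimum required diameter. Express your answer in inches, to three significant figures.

Required P_cr = n·P = 2.4 × 44.3 = 106.3 kip
L_e = K·L = 0.7 × 96.5 = 67.55 in
Required I = P_cr·L_e²/(π²E) = 1.063×10^5 × 67.55² / (π² × 1.81×10^6) = 27.16 in⁴
Solid circle: I = πd⁴/64  ⇒  d = (64I/π)^(1/4) = (64×27.16/π)^(1/4) = 4.85 in

d ≈ 4.85 in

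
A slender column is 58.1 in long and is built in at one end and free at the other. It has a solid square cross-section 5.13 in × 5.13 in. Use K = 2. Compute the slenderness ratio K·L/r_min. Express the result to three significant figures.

λ ≈ 78.5

I = a⁴/12 = 5.13⁴/12 = 57.71 in⁴
A = 26.32 in²;  r_min = √(I/A) = √(57.71/26.32) = 1.481 in
L_e = K·L = 2 × 58.1 = 116.2 in
λ = L_e / r_min = 116.20 / 1.481 = 78.5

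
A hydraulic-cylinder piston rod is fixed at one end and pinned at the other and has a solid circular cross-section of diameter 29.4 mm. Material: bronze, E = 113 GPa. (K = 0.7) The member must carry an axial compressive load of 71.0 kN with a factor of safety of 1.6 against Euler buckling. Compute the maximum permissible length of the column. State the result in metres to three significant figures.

I = πd⁴/64 = π×29.4⁴/64 = 3.667×10^4 mm⁴
I = 3.667×10^-8 m⁴
Required critical load P_cr = n·P = 1.6 × 71.0 = 113.6 kN = 1.136×10^5 N
From P_cr = π²EI/(K·L)²:  L = (1/K)·√(π²EI/P_cr) = (1/0.7)·√(π²×1.13×10^11×3.667×10^-8/1.136×10^5)
L = 0.857 m

L_max ≈ 0.857 m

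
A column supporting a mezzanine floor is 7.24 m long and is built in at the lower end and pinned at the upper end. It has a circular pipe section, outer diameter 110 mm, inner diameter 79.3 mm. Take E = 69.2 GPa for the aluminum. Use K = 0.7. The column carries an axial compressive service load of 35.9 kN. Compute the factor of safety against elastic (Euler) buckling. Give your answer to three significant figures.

n ≈ 3.89

d_o = 110 mm, d_i = 79.3 mm
I = π(d_o⁴ − d_i⁴)/64 = π(110⁴ − 79.30⁴)/64 = 5.246×10^6 mm⁴
I = 5.246×10^6 mm⁴ = 5.246×10^-6 m⁴
Effective length L_e = K·L = 0.7 × 7.24 = 5.068 m
P_cr = π²EI / L_e² = π² × 69.2×10⁹ × 5.246×10^-6 / 5.068² = 1.395×10^5 N
Factor of safety n = P_cr / P = 139.49 / 35.9 = 3.89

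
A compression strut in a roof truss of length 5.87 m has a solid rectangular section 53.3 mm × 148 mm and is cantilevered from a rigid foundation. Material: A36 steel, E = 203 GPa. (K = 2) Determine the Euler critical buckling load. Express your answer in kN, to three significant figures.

Buckling occurs about the weak axis: I_min = h·b³/12 with b = 53.3 mm (the shorter side).
I_min = 148×53.3³/12 = 1.868×10^6 mm⁴
I = 1.868×10^6 mm⁴ = 1.868×10^-6 m⁴
Effective length L_e = K·L = 2 × 5.87 = 11.74 m
P_cr = π²EI / L_e² = π² × 203×10⁹ × 1.868×10^-6 / 11.74² = 2.715×10^4 N

P_cr ≈ 27.1 kN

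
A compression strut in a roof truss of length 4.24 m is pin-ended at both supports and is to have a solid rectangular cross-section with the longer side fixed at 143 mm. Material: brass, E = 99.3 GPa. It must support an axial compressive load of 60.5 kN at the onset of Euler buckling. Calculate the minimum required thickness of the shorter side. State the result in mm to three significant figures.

L_e = K·L = 1 × 4.24 = 4.240 m
Required I = P_cr·L_e²/(π²E) = 6.050×10^4 × 4.240² / (π² × 9.93×10^10) = 1.110×10^-6 m⁴
I_req = 1.110×10^6 mm⁴
Rectangle, weak axis: I_min = h·b³/12 with h = 143 mm fixed  ⇒  b = (12I/h)^(1/3) = 45.3 mm

b ≈ 45.3 mm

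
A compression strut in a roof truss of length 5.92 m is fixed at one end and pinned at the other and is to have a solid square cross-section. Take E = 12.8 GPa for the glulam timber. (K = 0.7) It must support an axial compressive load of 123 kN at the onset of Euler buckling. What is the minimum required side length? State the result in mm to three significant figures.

a ≈ 119 mm

L_e = K·L = 0.7 × 5.92 = 4.144 m
Required I = P_cr·L_e²/(π²E) = 1.230×10^5 × 4.144² / (π² × 1.28×10^10) = 1.672×10^-5 m⁴
I_req = 1.672×10^7 mm⁴
Solid square: I = a⁴/12  ⇒  a = (12I)^(1/4) = (12×1.672×10^7)^(1/4) = 119 mm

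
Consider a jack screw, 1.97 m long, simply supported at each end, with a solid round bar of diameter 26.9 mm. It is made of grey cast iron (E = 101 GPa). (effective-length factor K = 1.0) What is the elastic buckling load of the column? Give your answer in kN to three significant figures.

I = πd⁴/64 = π×26.9⁴/64 = 2.570×10^4 mm⁴
I = 2.570×10^4 mm⁴ = 2.570×10^-8 m⁴
Effective length L_e = K·L = 1 × 1.97 = 1.970 m
P_cr = π²EI / L_e² = π² × 101×10⁹ × 2.570×10^-8 / 1.970² = 6.602×10^3 N

P_cr ≈ 6.60 kN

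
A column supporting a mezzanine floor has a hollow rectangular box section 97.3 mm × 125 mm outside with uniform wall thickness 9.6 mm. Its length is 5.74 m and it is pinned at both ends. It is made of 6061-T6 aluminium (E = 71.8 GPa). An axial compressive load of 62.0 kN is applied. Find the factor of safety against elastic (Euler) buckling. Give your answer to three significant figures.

Inner dimensions: h_i = 125 − 2×9.6 = 105.8 mm, b_i = 97.3 − 2×9.6 = 78.10 mm
Weak-axis I_min = (h_o·b_o³ − h_i·b_i³)/12 with b_o = 97.3, b_i = 78.10 mm (shorter outer/inner sides).
I_min = (125×97.3³ − 105.8×78.10³)/12 = 5.395×10^6 mm⁴
I = 5.395×10^6 mm⁴ = 5.395×10^-6 m⁴
Effective length L_e = K·L = 1 × 5.74 = 5.740 m
P_cr = π²EI / L_e² = π² × 71.8×10⁹ × 5.395×10^-6 / 5.740² = 1.160×10^5 N
Factor of safety n = P_cr / P = 116.04 / 62.0 = 1.87

n ≈ 1.87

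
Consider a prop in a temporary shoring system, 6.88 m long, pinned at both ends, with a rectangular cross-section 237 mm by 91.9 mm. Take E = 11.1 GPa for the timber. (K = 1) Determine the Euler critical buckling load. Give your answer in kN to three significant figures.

Buckling occurs about the weak axis: I_min = h·b³/12 with b = 91.9 mm (the shorter side).
I_min = 237×91.9³/12 = 1.533×10^7 mm⁴
I = 1.533×10^7 mm⁴ = 1.533×10^-5 m⁴
Effective length L_e = K·L = 1 × 6.88 = 6.880 m
P_cr = π²EI / L_e² = π² × 11.1×10⁹ × 1.533×10^-5 / 6.880² = 3.548×10^4 N

P_cr ≈ 35.5 kN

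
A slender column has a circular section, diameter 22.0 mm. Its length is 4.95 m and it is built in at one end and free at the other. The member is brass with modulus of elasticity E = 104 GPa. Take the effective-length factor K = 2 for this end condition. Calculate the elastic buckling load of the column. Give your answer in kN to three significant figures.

P_cr ≈ 0.120 kN

I = πd⁴/64 = π×22.0⁴/64 = 1.150×10^4 mm⁴
I = 1.150×10^4 mm⁴ = 1.150×10^-8 m⁴
Effective length L_e = K·L = 2 × 4.95 = 9.900 m
P_cr = π²EI / L_e² = π² × 104×10⁹ × 1.150×10^-8 / 9.900² = 120.4 N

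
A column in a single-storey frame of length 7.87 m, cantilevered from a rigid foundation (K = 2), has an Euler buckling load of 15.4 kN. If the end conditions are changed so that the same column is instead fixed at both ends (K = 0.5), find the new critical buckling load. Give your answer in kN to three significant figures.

P_cr ≈ 246 kN

P_cr ∝ 1/K², so P_cr,new = P_cr,old × (K_old/K_new)² = 15.4 × (2/0.5)²
= 15.4 × 16.00 = 246 kN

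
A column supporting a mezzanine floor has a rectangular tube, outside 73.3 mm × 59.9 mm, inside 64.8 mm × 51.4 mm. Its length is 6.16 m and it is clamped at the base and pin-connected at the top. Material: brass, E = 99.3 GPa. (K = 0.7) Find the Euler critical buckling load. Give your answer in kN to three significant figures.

Weak-axis I_min = (h_o·b_o³ − h_i·b_i³)/12 with b_o = 59.9, b_i = 51.40 mm (shorter outer/inner sides).
I_min = (73.3×59.9³ − 64.80×51.40³)/12 = 5.795×10^5 mm⁴
I = 5.795×10^5 mm⁴ = 5.795×10^-7 m⁴
Effective length L_e = K·L = 0.7 × 6.16 = 4.312 m
P_cr = π²EI / L_e² = π² × 99.3×10⁹ × 5.795×10^-7 / 4.312² = 3.055×10^4 N

P_cr ≈ 30.5 kN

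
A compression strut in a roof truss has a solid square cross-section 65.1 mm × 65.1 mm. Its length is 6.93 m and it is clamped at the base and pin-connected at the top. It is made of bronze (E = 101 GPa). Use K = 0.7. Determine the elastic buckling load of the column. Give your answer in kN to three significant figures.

I = a⁴/12 = 65.1⁴/12 = 1.497×10^6 mm⁴
I = 1.497×10^6 mm⁴ = 1.497×10^-6 m⁴
Effective length L_e = K·L = 0.7 × 6.93 = 4.851 m
P_cr = π²EI / L_e² = π² × 101×10⁹ × 1.497×10^-6 / 4.851² = 6.340×10^4 N

P_cr ≈ 63.4 kN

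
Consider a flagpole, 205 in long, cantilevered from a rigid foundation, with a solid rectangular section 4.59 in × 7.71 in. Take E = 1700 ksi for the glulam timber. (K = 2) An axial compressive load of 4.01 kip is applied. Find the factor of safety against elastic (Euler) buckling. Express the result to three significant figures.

Buckling occurs about the weak axis: I_min = h·b³/12 with b = 4.59 in (the shorter side).
I_min = 7.71×4.59³/12 = 62.13 in⁴
Effective length L_e = K·L = 2 × 205 = 410.0 in
P_cr = π²EI / L_e² = π² × 1700×10³ × 62.13 / 410.0² = 6.201×10^3 lb
Factor of safety n = P_cr / P = 6.2014 / 4.01 = 1.55

n ≈ 1.55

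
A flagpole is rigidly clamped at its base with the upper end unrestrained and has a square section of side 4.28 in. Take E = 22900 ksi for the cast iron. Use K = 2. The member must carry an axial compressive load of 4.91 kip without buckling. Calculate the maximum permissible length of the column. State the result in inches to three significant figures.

L_max ≈ 567 in

I = a⁴/12 = 4.28⁴/12 = 27.96 in⁴
At the buckling limit P_cr = P = 4.910×10^3 lb
From P_cr = π²EI/(K·L)²:  L = (1/K)·√(π²EI/P_cr) = (1/2)·√(π²×2.29×10^7×27.96/4.910×10^3)
L = 567 in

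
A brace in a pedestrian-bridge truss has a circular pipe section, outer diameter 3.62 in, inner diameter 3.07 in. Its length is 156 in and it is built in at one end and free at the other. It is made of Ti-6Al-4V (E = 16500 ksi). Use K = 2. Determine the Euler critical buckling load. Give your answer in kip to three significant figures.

P_cr ≈ 6.81 kip

d_o = 3.62 in, d_i = 3.07 in
I = π(d_o⁴ − d_i⁴)/64 = π(3.62⁴ − 3.070⁴)/64 = 4.069 in⁴
Effective length L_e = K·L = 2 × 156 = 312.0 in
P_cr = π²EI / L_e² = π² × 16500×10³ × 4.069 / 312.0² = 6.807×10^3 lb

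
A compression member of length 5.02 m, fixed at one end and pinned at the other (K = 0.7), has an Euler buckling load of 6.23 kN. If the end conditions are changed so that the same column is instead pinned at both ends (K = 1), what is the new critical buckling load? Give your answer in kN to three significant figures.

P_cr ≈ 3.05 kN

P_cr ∝ 1/K², so P_cr,new = P_cr,old × (K_old/K_new)² = 6.23 × (0.7/1)²
= 6.23 × 0.4900 = 3.05 kN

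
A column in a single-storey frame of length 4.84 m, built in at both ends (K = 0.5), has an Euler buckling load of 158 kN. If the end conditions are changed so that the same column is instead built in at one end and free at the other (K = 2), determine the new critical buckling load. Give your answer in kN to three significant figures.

P_cr ≈ 9.88 kN

P_cr ∝ 1/K², so P_cr,new = P_cr,old × (K_old/K_new)² = 158 × (0.5/2)²
= 158 × 0.06250 = 9.88 kN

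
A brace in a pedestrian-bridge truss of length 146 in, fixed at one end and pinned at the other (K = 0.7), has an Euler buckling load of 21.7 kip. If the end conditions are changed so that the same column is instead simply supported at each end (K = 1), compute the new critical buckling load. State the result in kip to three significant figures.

P_cr ≈ 10.6 kip

P_cr ∝ 1/K², so P_cr,new = P_cr,old × (K_old/K_new)² = 21.7 × (0.7/1)²
= 21.7 × 0.4900 = 10.6 kip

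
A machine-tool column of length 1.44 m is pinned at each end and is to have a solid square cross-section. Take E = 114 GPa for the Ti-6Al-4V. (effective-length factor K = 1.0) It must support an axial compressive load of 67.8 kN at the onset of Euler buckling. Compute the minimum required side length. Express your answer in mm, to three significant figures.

a ≈ 35.0 mm

L_e = K·L = 1 × 1.44 = 1.440 m
Required I = P_cr·L_e²/(π²E) = 6.780×10^4 × 1.440² / (π² × 1.14×10^11) = 1.250×10^-7 m⁴
I_req = 1.250×10^5 mm⁴
Solid square: I = a⁴/12  ⇒  a = (12I)^(1/4) = (12×1.250×10^5)^(1/4) = 35.0 mm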